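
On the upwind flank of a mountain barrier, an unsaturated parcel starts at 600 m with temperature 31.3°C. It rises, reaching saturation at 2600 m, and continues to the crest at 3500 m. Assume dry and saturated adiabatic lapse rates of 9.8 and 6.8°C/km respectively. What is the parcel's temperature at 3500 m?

600–2600 m, dry: Δz = 2 km ⇒ ΔT = -19.6°C; T = 11.7°C
2600–3500 m, saturated: Δz = 0.9 km ⇒ ΔT = -6.12°C; T = 5.58°C

5.58°C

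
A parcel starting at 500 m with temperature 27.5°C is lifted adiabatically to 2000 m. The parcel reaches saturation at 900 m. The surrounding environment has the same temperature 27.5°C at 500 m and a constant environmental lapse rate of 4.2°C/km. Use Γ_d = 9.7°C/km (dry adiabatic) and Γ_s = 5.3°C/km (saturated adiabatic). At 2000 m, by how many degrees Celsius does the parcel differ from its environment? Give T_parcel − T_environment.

-3.41°C (parcel cooler than environment)

Parcel:
  From 500 m to 900 m (dry): cools by 9.7 × 0.4 = 3.88°C, giving 23.62°C.
  From 900 m to 2000 m (saturated): cools by 5.3 × 1.1 = 5.83°C, giving 17.79°C.
Environment:
  From 500 m to 2000 m (environment): cools by 4.2 × 1.5 = 6.3°C, giving 21.2°C.
T_parcel − T_env = 17.79 − 21.2 = -3.41°C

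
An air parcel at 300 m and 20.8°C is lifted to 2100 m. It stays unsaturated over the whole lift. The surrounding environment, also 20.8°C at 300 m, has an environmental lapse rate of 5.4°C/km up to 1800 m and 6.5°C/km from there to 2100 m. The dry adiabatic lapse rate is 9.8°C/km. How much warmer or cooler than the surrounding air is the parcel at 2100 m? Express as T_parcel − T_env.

-7.59°C (parcel cooler than environment)

Parcel:
  Dry to 2100 m: -9.8 × 1.8 km = -17.64°C, so T = 3.16°C.
Environment:
  Environment, lower layer to 1800 m: -5.4 × 1.5 km = -8.1°C, so T = 12.7°C.
  Environment, upper layer to 2100 m: -6.5 × 0.3 km = -1.95°C, so T = 10.75°C.
T_parcel − T_env = 3.16 − 10.75 = -7.59°C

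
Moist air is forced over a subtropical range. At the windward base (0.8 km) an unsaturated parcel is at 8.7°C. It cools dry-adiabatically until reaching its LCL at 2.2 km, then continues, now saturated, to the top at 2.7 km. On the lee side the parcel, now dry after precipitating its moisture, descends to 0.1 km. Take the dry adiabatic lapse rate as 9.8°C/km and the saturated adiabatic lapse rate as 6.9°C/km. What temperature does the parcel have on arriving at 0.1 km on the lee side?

17.01°C

800 → 2200 m (dry, 9.8°C/km): ΔT = -9.8 × 1.4 = -13.72°C → T = -5.02°C
2200 → 2700 m (saturated, 6.9°C/km): ΔT = -6.9 × 0.5 = -3.45°C → T = -8.47°C
2700 → 100 m (dry descent, 9.8°C/km): ΔT = +9.8 × 2.6 = +25.48°C → T = 17.01°C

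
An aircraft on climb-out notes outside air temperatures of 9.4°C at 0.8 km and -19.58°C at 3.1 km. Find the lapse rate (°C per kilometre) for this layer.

12.6°C/km

Γ = −ΔT/Δz = (9.4 − (-19.58)) / (3100 − 800) m
  = 28.98°C / 2.3 km = 12.6°C/km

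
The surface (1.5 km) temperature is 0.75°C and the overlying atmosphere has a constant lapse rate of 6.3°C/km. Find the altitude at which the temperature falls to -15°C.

Height above start = (0.75 − (-15)) / 6.3 = 2.5 km
Altitude = 1500 m + 2500 m = 4000 m

4 km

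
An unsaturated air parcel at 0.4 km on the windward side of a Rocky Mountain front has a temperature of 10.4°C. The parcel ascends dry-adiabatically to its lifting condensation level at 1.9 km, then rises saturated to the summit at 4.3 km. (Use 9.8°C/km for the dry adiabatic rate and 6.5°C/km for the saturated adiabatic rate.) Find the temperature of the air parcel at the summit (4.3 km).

-19.9°C

Dry to 1900 m: -9.8 × 1.5 km = -14.7°C, so T = -4.3°C.
Saturated to 4300 m: -6.5 × 2.4 km = -15.6°C, so T = -19.9°C.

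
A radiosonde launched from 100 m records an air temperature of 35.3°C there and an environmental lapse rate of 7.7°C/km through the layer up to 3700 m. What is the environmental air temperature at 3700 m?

7.58°C

From 100 m to 3700 m (environmental): cools by 7.7 × 3.6 = 27.72°C, giving 7.58°C.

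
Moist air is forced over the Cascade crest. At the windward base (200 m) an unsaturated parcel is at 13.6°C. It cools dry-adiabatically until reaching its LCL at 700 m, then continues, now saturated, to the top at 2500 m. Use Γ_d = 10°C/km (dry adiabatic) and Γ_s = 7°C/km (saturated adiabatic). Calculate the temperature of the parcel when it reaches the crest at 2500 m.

-4°C

200 → 700 m (dry, 10°C/km): ΔT = -10 × 0.5 = -5°C → T = 8.6°C
700 → 2500 m (saturated, 7°C/km): ΔT = -7 × 1.8 = -12.6°C → T = -4°C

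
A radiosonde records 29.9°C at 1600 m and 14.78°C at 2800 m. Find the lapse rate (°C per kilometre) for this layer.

12.6°C/km

Γ = −ΔT/Δz = (29.9 − 14.78) / (2800 − 1600) m
  = 15.12°C / 1.2 km = 12.6°C/km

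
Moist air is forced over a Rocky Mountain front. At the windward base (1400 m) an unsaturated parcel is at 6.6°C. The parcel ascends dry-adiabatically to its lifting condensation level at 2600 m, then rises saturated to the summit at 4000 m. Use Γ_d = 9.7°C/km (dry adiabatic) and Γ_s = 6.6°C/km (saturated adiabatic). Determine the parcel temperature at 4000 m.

-14.28°C

Dry to 2600 m: -9.7 × 1.2 km = -11.64°C, so T = -5.04°C.
Saturated to 4000 m: -6.6 × 1.4 km = -9.24°C, so T = -14.28°C.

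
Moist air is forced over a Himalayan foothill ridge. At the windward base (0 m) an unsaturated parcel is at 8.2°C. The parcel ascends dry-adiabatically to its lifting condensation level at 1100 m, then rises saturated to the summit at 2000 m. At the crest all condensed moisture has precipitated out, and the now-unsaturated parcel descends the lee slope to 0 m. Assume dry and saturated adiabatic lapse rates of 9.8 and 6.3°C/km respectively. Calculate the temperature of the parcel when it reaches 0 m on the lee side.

0–1100 m, dry: Δz = 1.1 km ⇒ ΔT = -10.78°C; T = -2.58°C
1100–2000 m, saturated: Δz = 0.9 km ⇒ ΔT = -5.67°C; T = -8.25°C
2000–0 m, dry descent: Δz = 2 km ⇒ ΔT = +19.6°C; T = 11.35°C

11.35°C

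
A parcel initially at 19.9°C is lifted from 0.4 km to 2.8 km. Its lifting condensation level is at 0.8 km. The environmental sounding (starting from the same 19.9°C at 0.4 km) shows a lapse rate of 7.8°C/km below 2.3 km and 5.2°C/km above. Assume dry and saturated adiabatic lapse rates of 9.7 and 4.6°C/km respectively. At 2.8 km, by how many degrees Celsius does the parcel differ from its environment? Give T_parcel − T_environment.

+4.34°C (parcel warmer than environment)

Parcel:
  400–800 m, dry: Δz = 0.4 km ⇒ ΔT = -3.88°C; T = 16.02°C
  800–2800 m, saturated: Δz = 2 km ⇒ ΔT = -9.2°C; T = 6.82°C
Environment:
  400–2300 m, environment, lower layer: Δz = 1.9 km ⇒ ΔT = -14.82°C; T = 5.08°C
  2300–2800 m, environment, upper layer: Δz = 0.5 km ⇒ ΔT = -2.6°C; T = 2.48°C
T_parcel − T_env = 6.82 − 2.48 = +4.34°C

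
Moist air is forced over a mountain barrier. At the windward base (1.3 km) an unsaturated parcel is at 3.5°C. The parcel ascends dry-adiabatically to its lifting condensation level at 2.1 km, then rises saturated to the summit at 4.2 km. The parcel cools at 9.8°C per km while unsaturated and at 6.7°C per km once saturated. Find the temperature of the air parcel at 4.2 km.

-18.41°C

1300 → 2100 m (dry, 9.8°C/km): ΔT = -9.8 × 0.8 = -7.84°C → T = -4.34°C
2100 → 4200 m (saturated, 6.7°C/km): ΔT = -6.7 × 2.1 = -14.07°C → T = -18.41°C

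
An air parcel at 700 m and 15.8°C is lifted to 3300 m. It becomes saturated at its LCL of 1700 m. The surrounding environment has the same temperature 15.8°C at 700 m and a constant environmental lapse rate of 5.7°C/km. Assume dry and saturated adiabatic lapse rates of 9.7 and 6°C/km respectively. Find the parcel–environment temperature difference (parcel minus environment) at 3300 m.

-4.48°C (parcel cooler than environment)

Parcel:
  700–1700 m, dry: Δz = 1 km ⇒ ΔT = -9.7°C; T = 6.1°C
  1700–3300 m, saturated: Δz = 1.6 km ⇒ ΔT = -9.6°C; T = -3.5°C
Environment:
  700–3300 m, environment: Δz = 2.6 km ⇒ ΔT = -14.82°C; T = 0.98°C
T_parcel − T_env = -3.5 − 0.98 = -4.48°C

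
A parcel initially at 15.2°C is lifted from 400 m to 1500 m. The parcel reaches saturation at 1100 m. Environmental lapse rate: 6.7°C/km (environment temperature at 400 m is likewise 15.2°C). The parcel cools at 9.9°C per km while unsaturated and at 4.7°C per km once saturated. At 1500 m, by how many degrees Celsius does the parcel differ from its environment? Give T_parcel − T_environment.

-1.44°C (parcel cooler than environment)

Parcel:
  From 400 m to 1100 m (dry): cools by 9.9 × 0.7 = 6.93°C, giving 8.27°C.
  From 1100 m to 1500 m (saturated): cools by 4.7 × 0.4 = 1.88°C, giving 6.39°C.
Environment:
  From 400 m to 1500 m (environment): cools by 6.7 × 1.1 = 7.37°C, giving 7.83°C.
T_parcel − T_env = 6.39 − 7.83 = -1.44°C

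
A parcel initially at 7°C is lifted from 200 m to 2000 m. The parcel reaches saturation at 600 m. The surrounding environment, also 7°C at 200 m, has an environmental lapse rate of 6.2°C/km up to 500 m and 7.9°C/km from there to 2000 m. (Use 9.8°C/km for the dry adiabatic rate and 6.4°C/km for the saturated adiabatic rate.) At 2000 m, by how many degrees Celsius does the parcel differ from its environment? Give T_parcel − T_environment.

+0.83°C (parcel warmer than environment)

Parcel:
  200–600 m, dry: Δz = 0.4 km ⇒ ΔT = -3.92°C; T = 3.08°C
  600–2000 m, saturated: Δz = 1.4 km ⇒ ΔT = -8.96°C; T = -5.88°C
Environment:
  200–500 m, environment, lower layer: Δz = 0.3 km ⇒ ΔT = -1.86°C; T = 5.14°C
  500–2000 m, environment, upper layer: Δz = 1.5 km ⇒ ΔT = -11.85°C; T = -6.71°C
T_parcel − T_env = -5.88 − (-6.71) = +0.83°C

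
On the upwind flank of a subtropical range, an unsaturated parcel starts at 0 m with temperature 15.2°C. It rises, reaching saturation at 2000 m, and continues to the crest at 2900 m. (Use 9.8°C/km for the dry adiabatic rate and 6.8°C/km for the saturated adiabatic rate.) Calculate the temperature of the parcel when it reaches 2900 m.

-10.52°C

0–2000 m, dry: Δz = 2 km ⇒ ΔT = -19.6°C; T = -4.4°C
2000–2900 m, saturated: Δz = 0.9 km ⇒ ΔT = -6.12°C; T = -10.52°C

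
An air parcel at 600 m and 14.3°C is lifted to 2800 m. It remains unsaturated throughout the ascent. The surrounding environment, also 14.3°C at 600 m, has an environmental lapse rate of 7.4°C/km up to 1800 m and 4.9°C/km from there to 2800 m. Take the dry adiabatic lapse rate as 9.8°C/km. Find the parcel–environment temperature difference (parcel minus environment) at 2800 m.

-7.78°C (parcel cooler than environment)

Parcel:
  600–2800 m, dry: Δz = 2.2 km ⇒ ΔT = -21.56°C; T = -7.26°C
Environment:
  600–1800 m, environment, lower layer: Δz = 1.2 km ⇒ ΔT = -8.88°C; T = 5.42°C
  1800–2800 m, environment, upper layer: Δz = 1 km ⇒ ΔT = -4.9°C; T = 0.52°C
T_parcel − T_env = -7.26 − 0.52 = -7.78°C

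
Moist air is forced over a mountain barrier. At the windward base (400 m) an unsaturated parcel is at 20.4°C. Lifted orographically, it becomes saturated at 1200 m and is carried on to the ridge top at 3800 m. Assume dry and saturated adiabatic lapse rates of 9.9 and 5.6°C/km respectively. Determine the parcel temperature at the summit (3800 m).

Dry to 1200 m: -9.9 × 0.8 km = -7.92°C, so T = 12.48°C.
Saturated to 3800 m: -5.6 × 2.6 km = -14.56°C, so T = -2.08°C.

-2.08°C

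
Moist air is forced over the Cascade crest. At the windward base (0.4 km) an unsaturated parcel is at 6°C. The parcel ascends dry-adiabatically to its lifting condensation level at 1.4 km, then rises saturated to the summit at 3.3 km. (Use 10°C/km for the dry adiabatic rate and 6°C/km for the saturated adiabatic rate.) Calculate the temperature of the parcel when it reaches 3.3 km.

From 400 m to 1400 m (dry): cools by 10 × 1 = 10°C, giving -4°C.
From 1400 m to 3300 m (saturated): cools by 6 × 1.9 = 11.4°C, giving -15.4°C.

-15.4°C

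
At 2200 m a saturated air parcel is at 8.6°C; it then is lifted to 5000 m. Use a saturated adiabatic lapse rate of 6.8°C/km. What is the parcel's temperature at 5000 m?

-10.44°C

From 2200 m to 5000 m (saturated adiabatic): cools by 6.8 × 2.8 = 19.04°C, giving -10.44°C.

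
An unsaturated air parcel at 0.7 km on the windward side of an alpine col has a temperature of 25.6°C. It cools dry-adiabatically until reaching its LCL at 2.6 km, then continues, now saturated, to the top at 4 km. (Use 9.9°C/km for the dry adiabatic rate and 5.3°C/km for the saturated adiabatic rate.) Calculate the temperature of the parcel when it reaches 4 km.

-0.63°C

700–2600 m, dry: Δz = 1.9 km ⇒ ΔT = -18.81°C; T = 6.79°C
2600–4000 m, saturated: Δz = 1.4 km ⇒ ΔT = -7.42°C; T = -0.63°C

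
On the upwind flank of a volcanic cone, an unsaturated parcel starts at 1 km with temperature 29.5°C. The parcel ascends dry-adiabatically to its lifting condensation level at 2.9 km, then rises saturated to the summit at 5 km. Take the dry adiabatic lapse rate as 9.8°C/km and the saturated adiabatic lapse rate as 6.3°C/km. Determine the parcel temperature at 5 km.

Dry to 2900 m: -9.8 × 1.9 km = -18.62°C, so T = 10.88°C.
Saturated to 5000 m: -6.3 × 2.1 km = -13.23°C, so T = -2.35°C.

-2.35°C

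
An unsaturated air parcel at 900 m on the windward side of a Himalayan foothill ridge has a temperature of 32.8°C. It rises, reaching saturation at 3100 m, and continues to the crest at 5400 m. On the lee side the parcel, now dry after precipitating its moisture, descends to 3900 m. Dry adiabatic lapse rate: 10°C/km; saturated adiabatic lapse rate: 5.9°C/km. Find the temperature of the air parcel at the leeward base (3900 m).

12.23°C

900–3100 m, dry: Δz = 2.2 km ⇒ ΔT = -22°C; T = 10.8°C
3100–5400 m, saturated: Δz = 2.3 km ⇒ ΔT = -13.57°C; T = -2.77°C
5400–3900 m, dry descent: Δz = 1.5 km ⇒ ΔT = +15°C; T = 12.23°C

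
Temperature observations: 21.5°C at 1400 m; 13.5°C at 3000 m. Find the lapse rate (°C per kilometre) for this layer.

Γ = −ΔT/Δz = (21.5 − 13.5) / (3000 − 1400) m
  = 8°C / 1.6 km = 5°C/km

5°C/km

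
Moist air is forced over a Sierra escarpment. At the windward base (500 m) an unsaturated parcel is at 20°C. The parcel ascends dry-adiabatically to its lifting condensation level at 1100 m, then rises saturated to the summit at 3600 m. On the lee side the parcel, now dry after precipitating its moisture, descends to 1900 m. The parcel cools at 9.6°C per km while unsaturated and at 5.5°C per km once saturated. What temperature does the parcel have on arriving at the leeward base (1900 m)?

From 500 m to 1100 m (dry): cools by 9.6 × 0.6 = 5.76°C, giving 14.24°C.
From 1100 m to 3600 m (saturated): cools by 5.5 × 2.5 = 13.75°C, giving 0.49°C.
From 3600 m to 1900 m (dry descent): warms by 9.6 × 1.7 = 16.32°C, giving 16.81°C.

16.81°C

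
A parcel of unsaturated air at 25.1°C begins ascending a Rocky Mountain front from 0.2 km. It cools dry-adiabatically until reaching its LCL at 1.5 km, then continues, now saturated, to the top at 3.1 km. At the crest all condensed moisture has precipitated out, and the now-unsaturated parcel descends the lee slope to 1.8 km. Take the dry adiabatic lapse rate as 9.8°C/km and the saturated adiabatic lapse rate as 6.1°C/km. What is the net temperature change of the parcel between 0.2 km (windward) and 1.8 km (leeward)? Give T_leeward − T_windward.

Dry to 1500 m: -9.8 × 1.3 km = -12.74°C, so T = 12.36°C.
Saturated to 3100 m: -6.1 × 1.6 km = -9.76°C, so T = 2.6°C.
Dry descent to 1800 m: +9.8 × 1.3 km = +12.74°C, so T = 15.34°C.
Net change vs windward start: 15.34 − 25.1 = -9.76°C

-9.76°C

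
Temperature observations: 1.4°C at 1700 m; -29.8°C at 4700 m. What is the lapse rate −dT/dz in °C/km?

Γ = −ΔT/Δz = (1.4 − (-29.8)) / (4700 − 1700) m
  = 31.2°C / 3 km = 10.4°C/km

10.4°C/km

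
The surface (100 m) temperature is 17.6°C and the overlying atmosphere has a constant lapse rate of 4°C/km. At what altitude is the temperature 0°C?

Height above start = (17.6 − 0) / 4 = 4.4 km
Altitude = 100 m + 4400 m = 4500 m

4500 m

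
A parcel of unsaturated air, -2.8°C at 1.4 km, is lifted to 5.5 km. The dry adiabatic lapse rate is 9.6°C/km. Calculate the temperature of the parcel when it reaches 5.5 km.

1400–5500 m, dry adiabatic: Δz = 4.1 km ⇒ ΔT = -39.36°C; T = -42.16°C

-42.16°C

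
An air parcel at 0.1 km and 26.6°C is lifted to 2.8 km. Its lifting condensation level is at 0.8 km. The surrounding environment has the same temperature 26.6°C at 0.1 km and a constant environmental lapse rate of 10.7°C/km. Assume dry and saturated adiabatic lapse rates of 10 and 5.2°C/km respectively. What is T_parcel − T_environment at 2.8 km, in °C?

+11.49°C (parcel warmer than environment)

Parcel:
  Dry to 800 m: -10 × 0.7 km = -7°C, so T = 19.6°C.
  Saturated to 2800 m: -5.2 × 2 km = -10.4°C, so T = 9.2°C.
Environment:
  Environment to 2800 m: -10.7 × 2.7 km = -28.89°C, so T = -2.29°C.
T_parcel − T_env = 9.2 − (-2.29) = +11.49°C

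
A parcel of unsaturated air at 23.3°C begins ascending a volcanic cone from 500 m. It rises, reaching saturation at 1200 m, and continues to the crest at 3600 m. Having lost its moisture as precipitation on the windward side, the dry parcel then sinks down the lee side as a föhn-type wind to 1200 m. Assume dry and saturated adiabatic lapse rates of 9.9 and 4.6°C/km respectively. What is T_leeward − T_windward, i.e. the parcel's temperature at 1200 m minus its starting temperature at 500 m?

From 500 m to 1200 m (dry): cools by 9.9 × 0.7 = 6.93°C, giving 16.37°C.
From 1200 m to 3600 m (saturated): cools by 4.6 × 2.4 = 11.04°C, giving 5.33°C.
From 3600 m to 1200 m (dry descent): warms by 9.9 × 2.4 = 23.76°C, giving 29.09°C.
Net change vs windward start: 29.09 − 23.3 = +5.79°C

+5.79°C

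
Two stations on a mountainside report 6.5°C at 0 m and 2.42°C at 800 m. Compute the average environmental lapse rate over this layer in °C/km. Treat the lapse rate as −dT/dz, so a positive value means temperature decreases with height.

Γ = −ΔT/Δz = (6.5 − 2.42) / (800 − 0) m
  = 4.08°C / 0.8 km = 5.1°C/km

5.1°C/km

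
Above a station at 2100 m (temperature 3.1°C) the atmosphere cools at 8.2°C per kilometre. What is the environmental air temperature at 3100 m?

2100 → 3100 m (environmental, 8.2°C/km): ΔT = -8.2 × 1 = -8.2°C → T = -5.1°C

-5.1°C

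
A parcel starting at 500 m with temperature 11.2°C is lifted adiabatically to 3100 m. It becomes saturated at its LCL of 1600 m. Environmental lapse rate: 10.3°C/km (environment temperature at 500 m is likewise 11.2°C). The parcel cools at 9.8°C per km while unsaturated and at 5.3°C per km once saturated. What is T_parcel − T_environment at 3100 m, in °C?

+8.05°C (parcel warmer than environment)

Parcel:
  Dry to 1600 m: -9.8 × 1.1 km = -10.78°C, so T = 0.42°C.
  Saturated to 3100 m: -5.3 × 1.5 km = -7.95°C, so T = -7.53°C.
Environment:
  Environment to 3100 m: -10.3 × 2.6 km = -26.78°C, so T = -15.58°C.
T_parcel − T_env = -7.53 − (-15.58) = +8.05°C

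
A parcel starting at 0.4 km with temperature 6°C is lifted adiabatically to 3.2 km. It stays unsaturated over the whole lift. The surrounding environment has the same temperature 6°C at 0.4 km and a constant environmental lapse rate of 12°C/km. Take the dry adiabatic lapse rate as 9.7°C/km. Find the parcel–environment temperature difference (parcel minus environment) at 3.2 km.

Parcel:
  400–3200 m, dry: Δz = 2.8 km ⇒ ΔT = -27.16°C; T = -21.16°C
Environment:
  400–3200 m, environment: Δz = 2.8 km ⇒ ΔT = -33.6°C; T = -27.6°C
T_parcel − T_env = -21.16 − (-27.6) = +6.44°C

+6.44°C (parcel warmer than environment)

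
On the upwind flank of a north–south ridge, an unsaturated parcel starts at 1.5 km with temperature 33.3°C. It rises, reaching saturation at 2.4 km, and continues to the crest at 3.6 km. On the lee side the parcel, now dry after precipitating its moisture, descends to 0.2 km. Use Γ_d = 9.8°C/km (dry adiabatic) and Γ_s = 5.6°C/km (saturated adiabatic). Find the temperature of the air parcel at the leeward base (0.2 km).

51.08°C

From 1500 m to 2400 m (dry): cools by 9.8 × 0.9 = 8.82°C, giving 24.48°C.
From 2400 m to 3600 m (saturated): cools by 5.6 × 1.2 = 6.72°C, giving 17.76°C.
From 3600 m to 200 m (dry descent): warms by 9.8 × 3.4 = 33.32°C, giving 51.08°C.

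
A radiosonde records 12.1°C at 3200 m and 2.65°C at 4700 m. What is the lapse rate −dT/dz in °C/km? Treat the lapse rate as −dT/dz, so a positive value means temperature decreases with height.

6.3°C/km

Γ = −ΔT/Δz = (12.1 − 2.65) / (4700 − 3200) m
  = 9.45°C / 1.5 km = 6.3°C/km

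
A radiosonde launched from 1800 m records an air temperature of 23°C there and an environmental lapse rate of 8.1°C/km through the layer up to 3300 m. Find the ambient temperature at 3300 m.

10.85°C

Environmental to 3300 m: -8.1 × 1.5 km = -12.15°C, so T = 10.85°C.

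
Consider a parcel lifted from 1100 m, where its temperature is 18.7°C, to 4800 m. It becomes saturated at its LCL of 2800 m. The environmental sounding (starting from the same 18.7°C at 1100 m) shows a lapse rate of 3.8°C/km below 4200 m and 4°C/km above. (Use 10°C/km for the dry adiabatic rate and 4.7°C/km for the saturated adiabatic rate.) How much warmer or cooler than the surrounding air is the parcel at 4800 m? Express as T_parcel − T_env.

-12.22°C (parcel cooler than environment)

Parcel:
  1100 → 2800 m (dry, 10°C/km): ΔT = -10 × 1.7 = -17°C → T = 1.7°C
  2800 → 4800 m (saturated, 4.7°C/km): ΔT = -4.7 × 2 = -9.4°C → T = -7.7°C
Environment:
  1100 → 4200 m (environment, lower layer, 3.8°C/km): ΔT = -3.8 × 3.1 = -11.78°C → T = 6.92°C
  4200 → 4800 m (environment, upper layer, 4°C/km): ΔT = -4 × 0.6 = -2.4°C → T = 4.52°C
T_parcel − T_env = -7.7 − 4.52 = -12.22°C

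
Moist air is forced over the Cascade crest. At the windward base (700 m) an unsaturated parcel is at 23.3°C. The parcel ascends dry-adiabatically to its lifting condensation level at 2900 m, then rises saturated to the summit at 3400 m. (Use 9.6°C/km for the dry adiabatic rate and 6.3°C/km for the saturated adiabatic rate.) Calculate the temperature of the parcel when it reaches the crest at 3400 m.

Dry to 2900 m: -9.6 × 2.2 km = -21.12°C, so T = 2.18°C.
Saturated to 3400 m: -6.3 × 0.5 km = -3.15°C, so T = -0.97°C.

-0.97°C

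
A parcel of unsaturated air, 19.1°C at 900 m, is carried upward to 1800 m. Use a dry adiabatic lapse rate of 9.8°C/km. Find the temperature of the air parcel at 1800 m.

10.28°C

900–1800 m, dry adiabatic: Δz = 0.9 km ⇒ ΔT = -8.82°C; T = 10.28°C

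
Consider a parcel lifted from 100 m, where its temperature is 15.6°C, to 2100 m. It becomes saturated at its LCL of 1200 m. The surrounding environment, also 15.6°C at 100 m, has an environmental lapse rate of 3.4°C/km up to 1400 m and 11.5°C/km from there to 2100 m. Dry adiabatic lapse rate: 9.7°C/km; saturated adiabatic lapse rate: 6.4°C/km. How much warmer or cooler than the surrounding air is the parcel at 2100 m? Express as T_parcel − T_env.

Parcel:
  100–1200 m, dry: Δz = 1.1 km ⇒ ΔT = -10.67°C; T = 4.93°C
  1200–2100 m, saturated: Δz = 0.9 km ⇒ ΔT = -5.76°C; T = -0.83°C
Environment:
  100–1400 m, environment, lower layer: Δz = 1.3 km ⇒ ΔT = -4.42°C; T = 11.18°C
  1400–2100 m, environment, upper layer: Δz = 0.7 km ⇒ ΔT = -8.05°C; T = 3.13°C
T_parcel − T_env = -0.83 − 3.13 = -3.96°C

-3.96°C (parcel cooler than environment)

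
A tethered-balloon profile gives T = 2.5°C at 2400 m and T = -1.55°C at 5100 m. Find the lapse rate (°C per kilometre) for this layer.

1.5°C/km

Γ = −ΔT/Δz = (2.5 − (-1.55)) / (5100 − 2400) m
  = 4.05°C / 2.7 km = 1.5°C/km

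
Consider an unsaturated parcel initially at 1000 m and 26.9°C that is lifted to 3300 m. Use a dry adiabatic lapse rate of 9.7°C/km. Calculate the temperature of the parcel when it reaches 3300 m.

Dry adiabatic to 3300 m: -9.7 × 2.3 km = -22.31°C, so T = 4.59°C.

4.59°C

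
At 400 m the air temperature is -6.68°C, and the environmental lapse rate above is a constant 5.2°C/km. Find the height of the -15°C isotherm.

Height above start = (-6.68 − (-15)) / 5.2 = 1.6 km
Altitude = 400 m + 1600 m = 2000 m

2000 m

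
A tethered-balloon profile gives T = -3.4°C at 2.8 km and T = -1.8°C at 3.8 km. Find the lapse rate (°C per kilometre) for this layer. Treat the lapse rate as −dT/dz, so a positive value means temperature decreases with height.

Γ = −ΔT/Δz = (-3.4 − (-1.8)) / (3800 − 2800) m
  = -1.6°C / 1 km = -1.6°C/km

-1.6°C/km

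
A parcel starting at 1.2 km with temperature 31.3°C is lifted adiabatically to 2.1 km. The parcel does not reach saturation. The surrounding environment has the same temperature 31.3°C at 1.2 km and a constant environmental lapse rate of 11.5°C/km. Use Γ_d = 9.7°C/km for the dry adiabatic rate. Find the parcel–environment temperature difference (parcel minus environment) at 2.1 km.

Parcel:
  1200–2100 m, dry: Δz = 0.9 km ⇒ ΔT = -8.73°C; T = 22.57°C
Environment:
  1200–2100 m, environment: Δz = 0.9 km ⇒ ΔT = -10.35°C; T = 20.95°C
T_parcel − T_env = 22.57 − 20.95 = +1.62°C

+1.62°C (parcel warmer than environment)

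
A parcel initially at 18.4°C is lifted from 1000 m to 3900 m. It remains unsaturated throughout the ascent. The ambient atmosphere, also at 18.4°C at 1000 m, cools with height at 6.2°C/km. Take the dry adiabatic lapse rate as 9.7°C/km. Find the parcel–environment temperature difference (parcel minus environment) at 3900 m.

-10.15°C (parcel cooler than environment)

Parcel:
  From 1000 m to 3900 m (dry): cools by 9.7 × 2.9 = 28.13°C, giving -9.73°C.
Environment:
  From 1000 m to 3900 m (environment): cools by 6.2 × 2.9 = 17.98°C, giving 0.42°C.
T_parcel − T_env = -9.73 − 0.42 = -10.15°C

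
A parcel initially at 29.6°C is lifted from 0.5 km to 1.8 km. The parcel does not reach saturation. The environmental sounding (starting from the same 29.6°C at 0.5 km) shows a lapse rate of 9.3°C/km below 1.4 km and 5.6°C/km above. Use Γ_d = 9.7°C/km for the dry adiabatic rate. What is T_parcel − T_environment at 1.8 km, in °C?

-2°C (parcel cooler than environment)

Parcel:
  Dry to 1800 m: -9.7 × 1.3 km = -12.61°C, so T = 16.99°C.
Environment:
  Environment, lower layer to 1400 m: -9.3 × 0.9 km = -8.37°C, so T = 21.23°C.
  Environment, upper layer to 1800 m: -5.6 × 0.4 km = -2.24°C, so T = 18.99°C.
T_parcel − T_env = 16.99 − 18.99 = -2°C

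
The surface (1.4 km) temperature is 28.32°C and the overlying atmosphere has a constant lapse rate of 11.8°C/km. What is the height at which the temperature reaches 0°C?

3.8 km

Height above start = (28.32 − 0) / 11.8 = 2.4 km
Altitude = 1400 m + 2400 m = 3800 m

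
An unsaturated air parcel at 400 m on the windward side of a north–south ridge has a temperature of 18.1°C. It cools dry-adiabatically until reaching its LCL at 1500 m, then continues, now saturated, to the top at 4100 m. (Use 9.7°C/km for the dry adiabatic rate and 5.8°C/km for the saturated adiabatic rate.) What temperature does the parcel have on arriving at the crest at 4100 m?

400–1500 m, dry: Δz = 1.1 km ⇒ ΔT = -10.67°C; T = 7.43°C
1500–4100 m, saturated: Δz = 2.6 km ⇒ ΔT = -15.08°C; T = -7.65°C

-7.65°C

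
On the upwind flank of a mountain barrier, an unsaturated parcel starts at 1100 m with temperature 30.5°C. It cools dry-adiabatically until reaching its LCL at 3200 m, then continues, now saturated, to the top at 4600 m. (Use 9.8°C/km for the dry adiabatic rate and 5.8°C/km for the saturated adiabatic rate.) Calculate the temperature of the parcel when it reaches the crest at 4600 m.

1.8°C

Dry to 3200 m: -9.8 × 2.1 km = -20.58°C, so T = 9.92°C.
Saturated to 4600 m: -5.8 × 1.4 km = -8.12°C, so T = 1.8°C.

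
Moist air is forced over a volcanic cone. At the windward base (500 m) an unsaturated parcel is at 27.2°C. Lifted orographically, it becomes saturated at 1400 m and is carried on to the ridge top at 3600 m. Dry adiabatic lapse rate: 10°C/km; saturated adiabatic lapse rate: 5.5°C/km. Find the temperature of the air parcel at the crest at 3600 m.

6.1°C

Dry to 1400 m: -10 × 0.9 km = -9°C, so T = 18.2°C.
Saturated to 3600 m: -5.5 × 2.2 km = -12.1°C, so T = 6.1°C.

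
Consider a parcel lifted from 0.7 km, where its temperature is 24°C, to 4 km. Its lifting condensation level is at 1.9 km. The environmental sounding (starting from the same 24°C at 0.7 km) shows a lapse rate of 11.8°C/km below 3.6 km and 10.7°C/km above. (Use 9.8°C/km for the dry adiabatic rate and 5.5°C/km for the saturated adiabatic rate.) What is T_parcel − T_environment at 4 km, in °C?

+15.19°C (parcel warmer than environment)

Parcel:
  Dry to 1900 m: -9.8 × 1.2 km = -11.76°C, so T = 12.24°C.
  Saturated to 4000 m: -5.5 × 2.1 km = -11.55°C, so T = 0.69°C.
Environment:
  Environment, lower layer to 3600 m: -11.8 × 2.9 km = -34.22°C, so T = -10.22°C.
  Environment, upper layer to 4000 m: -10.7 × 0.4 km = -4.28°C, so T = -14.5°C.
T_parcel − T_env = 0.69 − (-14.5) = +15.19°C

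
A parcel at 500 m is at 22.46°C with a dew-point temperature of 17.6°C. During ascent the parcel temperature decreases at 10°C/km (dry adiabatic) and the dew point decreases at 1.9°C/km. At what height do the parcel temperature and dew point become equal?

1100 m

T and T_d converge at 10 − 1.9 = 8.1°C per km
Height above start = (22.46 − 17.6) / 8.1 = 0.6 km
LCL altitude = 500 m + 600 m = 1100 m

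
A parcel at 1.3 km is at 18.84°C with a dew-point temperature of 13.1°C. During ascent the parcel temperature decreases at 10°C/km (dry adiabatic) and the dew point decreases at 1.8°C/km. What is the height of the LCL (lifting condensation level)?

2 km

T and T_d converge at 10 − 1.8 = 8.2°C per km
Height above start = (18.84 − 13.1) / 8.2 = 0.7 km
LCL altitude = 1300 m + 700 m = 2000 m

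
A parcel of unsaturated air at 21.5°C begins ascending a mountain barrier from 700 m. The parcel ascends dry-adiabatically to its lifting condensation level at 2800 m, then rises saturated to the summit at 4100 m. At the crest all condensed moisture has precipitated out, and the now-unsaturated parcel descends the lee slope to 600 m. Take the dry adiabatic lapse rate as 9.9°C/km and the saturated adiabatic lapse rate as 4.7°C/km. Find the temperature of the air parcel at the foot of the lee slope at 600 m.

From 700 m to 2800 m (dry): cools by 9.9 × 2.1 = 20.79°C, giving 0.71°C.
From 2800 m to 4100 m (saturated): cools by 4.7 × 1.3 = 6.11°C, giving -5.4°C.
From 4100 m to 600 m (dry descent): warms by 9.9 × 3.5 = 34.65°C, giving 29.25°C.

29.25°C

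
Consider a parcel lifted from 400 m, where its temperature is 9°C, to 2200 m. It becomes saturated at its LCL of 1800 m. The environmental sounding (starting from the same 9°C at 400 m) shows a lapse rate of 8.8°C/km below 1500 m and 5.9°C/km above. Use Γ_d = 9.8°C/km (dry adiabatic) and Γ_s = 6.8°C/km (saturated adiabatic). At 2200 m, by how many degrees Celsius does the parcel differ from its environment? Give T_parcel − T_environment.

-2.63°C (parcel cooler than environment)

Parcel:
  From 400 m to 1800 m (dry): cools by 9.8 × 1.4 = 13.72°C, giving -4.72°C.
  From 1800 m to 2200 m (saturated): cools by 6.8 × 0.4 = 2.72°C, giving -7.44°C.
Environment:
  From 400 m to 1500 m (environment, lower layer): cools by 8.8 × 1.1 = 9.68°C, giving -0.68°C.
  From 1500 m to 2200 m (environment, upper layer): cools by 5.9 × 0.7 = 4.13°C, giving -4.81°C.
T_parcel − T_env = -7.44 − (-4.81) = -2.63°C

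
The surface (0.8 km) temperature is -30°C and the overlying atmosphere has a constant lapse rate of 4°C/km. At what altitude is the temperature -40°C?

Height above start = (-30 − (-40)) / 4 = 2.5 km
Altitude = 800 m + 2500 m = 3300 m

3.3 km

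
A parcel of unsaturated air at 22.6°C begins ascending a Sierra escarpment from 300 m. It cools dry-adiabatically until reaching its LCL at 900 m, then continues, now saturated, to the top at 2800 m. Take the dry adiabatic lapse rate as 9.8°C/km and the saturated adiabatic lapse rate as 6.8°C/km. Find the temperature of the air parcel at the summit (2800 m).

3.8°C

From 300 m to 900 m (dry): cools by 9.8 × 0.6 = 5.88°C, giving 16.72°C.
From 900 m to 2800 m (saturated): cools by 6.8 × 1.9 = 12.92°C, giving 3.8°C.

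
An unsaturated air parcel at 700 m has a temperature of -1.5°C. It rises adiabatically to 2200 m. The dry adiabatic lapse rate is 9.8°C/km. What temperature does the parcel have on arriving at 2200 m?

700–2200 m, dry adiabatic: Δz = 1.5 km ⇒ ΔT = -14.7°C; T = -16.2°C

-16.2°C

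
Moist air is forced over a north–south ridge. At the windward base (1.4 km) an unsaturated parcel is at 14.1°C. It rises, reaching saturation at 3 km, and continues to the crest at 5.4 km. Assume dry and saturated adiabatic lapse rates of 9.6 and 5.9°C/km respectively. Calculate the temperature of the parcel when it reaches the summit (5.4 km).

-15.42°C

Dry to 3000 m: -9.6 × 1.6 km = -15.36°C, so T = -1.26°C.
Saturated to 5400 m: -5.9 × 2.4 km = -14.16°C, so T = -15.42°C.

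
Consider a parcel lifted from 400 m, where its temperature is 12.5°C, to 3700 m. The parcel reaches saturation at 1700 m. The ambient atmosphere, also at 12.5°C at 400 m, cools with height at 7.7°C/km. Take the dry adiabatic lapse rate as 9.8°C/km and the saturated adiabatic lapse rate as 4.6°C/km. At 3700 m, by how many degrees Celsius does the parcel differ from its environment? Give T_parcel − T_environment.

+3.47°C (parcel warmer than environment)

Parcel:
  400–1700 m, dry: Δz = 1.3 km ⇒ ΔT = -12.74°C; T = -0.24°C
  1700–3700 m, saturated: Δz = 2 km ⇒ ΔT = -9.2°C; T = -9.44°C
Environment:
  400–3700 m, environment: Δz = 3.3 km ⇒ ΔT = -25.41°C; T = -12.91°C
T_parcel − T_env = -9.44 − (-12.91) = +3.47°C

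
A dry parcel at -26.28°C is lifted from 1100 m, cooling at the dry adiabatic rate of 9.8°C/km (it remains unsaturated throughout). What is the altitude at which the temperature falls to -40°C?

2500 m

Height above start = (-26.28 − (-40)) / 9.8 = 1.4 km
Altitude = 1100 m + 1400 m = 2500 m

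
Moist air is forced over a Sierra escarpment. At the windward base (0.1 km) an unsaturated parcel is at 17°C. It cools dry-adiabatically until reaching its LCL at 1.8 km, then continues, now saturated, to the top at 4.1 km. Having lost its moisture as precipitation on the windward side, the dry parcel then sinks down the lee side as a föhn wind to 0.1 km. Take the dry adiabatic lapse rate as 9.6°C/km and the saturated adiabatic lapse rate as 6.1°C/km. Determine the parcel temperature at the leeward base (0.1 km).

25.05°C

Dry to 1800 m: -9.6 × 1.7 km = -16.32°C, so T = 0.68°C.
Saturated to 4100 m: -6.1 × 2.3 km = -14.03°C, so T = -13.35°C.
Dry descent to 100 m: +9.6 × 4 km = +38.4°C, so T = 25.05°C.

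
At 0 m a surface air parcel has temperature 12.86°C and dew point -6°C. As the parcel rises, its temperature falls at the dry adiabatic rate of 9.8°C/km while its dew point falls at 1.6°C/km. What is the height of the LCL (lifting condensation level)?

T and T_d converge at 9.8 − 1.6 = 8.2°C per km
Height above start = (12.86 − (-6)) / 8.2 = 2.3 km
LCL altitude = 0 m + 2300 m = 2300 m

2300 m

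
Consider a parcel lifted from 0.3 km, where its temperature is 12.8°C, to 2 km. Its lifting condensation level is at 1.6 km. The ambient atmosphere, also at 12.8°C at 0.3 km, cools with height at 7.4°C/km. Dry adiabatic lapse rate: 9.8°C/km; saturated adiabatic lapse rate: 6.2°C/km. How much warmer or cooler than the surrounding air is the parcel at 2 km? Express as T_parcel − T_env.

Parcel:
  Dry to 1600 m: -9.8 × 1.3 km = -12.74°C, so T = 0.06°C.
  Saturated to 2000 m: -6.2 × 0.4 km = -2.48°C, so T = -2.42°C.
Environment:
  Environment to 2000 m: -7.4 × 1.7 km = -12.58°C, so T = 0.22°C.
T_parcel − T_env = -2.42 − 0.22 = -2.64°C

-2.64°C (parcel cooler than environment)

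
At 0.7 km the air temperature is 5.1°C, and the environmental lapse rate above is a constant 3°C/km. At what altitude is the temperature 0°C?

Height above start = (5.1 − 0) / 3 = 1.7 km
Altitude = 700 m + 1700 m = 2400 m

2.4 km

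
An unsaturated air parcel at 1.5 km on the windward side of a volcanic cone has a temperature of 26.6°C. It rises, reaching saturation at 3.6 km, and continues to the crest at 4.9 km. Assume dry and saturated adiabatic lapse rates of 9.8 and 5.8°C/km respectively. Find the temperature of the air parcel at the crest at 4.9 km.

-1.52°C

Dry to 3600 m: -9.8 × 2.1 km = -20.58°C, so T = 6.02°C.
Saturated to 4900 m: -5.8 × 1.3 km = -7.54°C, so T = -1.52°C.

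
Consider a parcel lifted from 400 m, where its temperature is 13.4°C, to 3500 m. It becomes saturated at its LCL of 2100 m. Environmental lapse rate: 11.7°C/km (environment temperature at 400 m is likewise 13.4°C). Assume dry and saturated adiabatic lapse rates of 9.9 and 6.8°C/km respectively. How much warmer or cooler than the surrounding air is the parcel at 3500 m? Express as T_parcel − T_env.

Parcel:
  From 400 m to 2100 m (dry): cools by 9.9 × 1.7 = 16.83°C, giving -3.43°C.
  From 2100 m to 3500 m (saturated): cools by 6.8 × 1.4 = 9.52°C, giving -12.95°C.
Environment:
  From 400 m to 3500 m (environment): cools by 11.7 × 3.1 = 36.27°C, giving -22.87°C.
T_parcel − T_env = -12.95 − (-22.87) = +9.92°C

+9.92°C (parcel warmer than environment)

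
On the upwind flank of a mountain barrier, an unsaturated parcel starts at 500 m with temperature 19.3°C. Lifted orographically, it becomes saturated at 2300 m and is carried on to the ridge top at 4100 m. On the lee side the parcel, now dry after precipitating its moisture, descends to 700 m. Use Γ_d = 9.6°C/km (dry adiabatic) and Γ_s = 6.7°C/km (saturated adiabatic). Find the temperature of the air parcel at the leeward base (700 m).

500 → 2300 m (dry, 9.6°C/km): ΔT = -9.6 × 1.8 = -17.28°C → T = 2.02°C
2300 → 4100 m (saturated, 6.7°C/km): ΔT = -6.7 × 1.8 = -12.06°C → T = -10.04°C
4100 → 700 m (dry descent, 9.6°C/km): ΔT = +9.6 × 3.4 = +32.64°C → T = 22.6°C

22.6°C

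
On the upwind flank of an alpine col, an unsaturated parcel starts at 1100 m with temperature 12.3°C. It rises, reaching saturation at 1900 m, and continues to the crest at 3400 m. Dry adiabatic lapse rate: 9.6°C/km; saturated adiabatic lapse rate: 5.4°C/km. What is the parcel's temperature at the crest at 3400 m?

-3.48°C

1100–1900 m, dry: Δz = 0.8 km ⇒ ΔT = -7.68°C; T = 4.62°C
1900–3400 m, saturated: Δz = 1.5 km ⇒ ΔT = -8.1°C; T = -3.48°C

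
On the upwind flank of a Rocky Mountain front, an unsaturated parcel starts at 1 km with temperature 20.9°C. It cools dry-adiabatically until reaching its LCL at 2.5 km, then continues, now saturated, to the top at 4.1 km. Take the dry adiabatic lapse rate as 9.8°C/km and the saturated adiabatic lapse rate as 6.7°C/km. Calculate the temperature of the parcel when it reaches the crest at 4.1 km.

1000–2500 m, dry: Δz = 1.5 km ⇒ ΔT = -14.7°C; T = 6.2°C
2500–4100 m, saturated: Δz = 1.6 km ⇒ ΔT = -10.72°C; T = -4.52°C

-4.52°C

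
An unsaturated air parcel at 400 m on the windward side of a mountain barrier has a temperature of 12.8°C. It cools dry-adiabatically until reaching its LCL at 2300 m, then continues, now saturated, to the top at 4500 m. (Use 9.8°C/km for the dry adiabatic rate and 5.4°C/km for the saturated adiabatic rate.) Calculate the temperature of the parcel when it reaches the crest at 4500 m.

400 → 2300 m (dry, 9.8°C/km): ΔT = -9.8 × 1.9 = -18.62°C → T = -5.82°C
2300 → 4500 m (saturated, 5.4°C/km): ΔT = -5.4 × 2.2 = -11.88°C → T = -17.7°C

-17.7°C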